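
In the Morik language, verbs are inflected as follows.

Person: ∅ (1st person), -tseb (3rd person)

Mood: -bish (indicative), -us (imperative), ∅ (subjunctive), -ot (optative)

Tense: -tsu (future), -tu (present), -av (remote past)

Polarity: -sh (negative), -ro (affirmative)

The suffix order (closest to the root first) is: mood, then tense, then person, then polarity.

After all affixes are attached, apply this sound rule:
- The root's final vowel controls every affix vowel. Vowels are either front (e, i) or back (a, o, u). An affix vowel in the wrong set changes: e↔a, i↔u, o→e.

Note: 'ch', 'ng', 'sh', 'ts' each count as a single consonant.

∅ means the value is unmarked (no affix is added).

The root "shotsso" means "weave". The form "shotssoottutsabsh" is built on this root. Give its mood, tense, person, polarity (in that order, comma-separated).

Segment: shotsso-ot-tu-tseb-sh.
mood: -ot → optative.
tense: -tu → present.
person: -tseb → 3rd person.
polarity: -sh → negative.

optative, present, 3rd person, negative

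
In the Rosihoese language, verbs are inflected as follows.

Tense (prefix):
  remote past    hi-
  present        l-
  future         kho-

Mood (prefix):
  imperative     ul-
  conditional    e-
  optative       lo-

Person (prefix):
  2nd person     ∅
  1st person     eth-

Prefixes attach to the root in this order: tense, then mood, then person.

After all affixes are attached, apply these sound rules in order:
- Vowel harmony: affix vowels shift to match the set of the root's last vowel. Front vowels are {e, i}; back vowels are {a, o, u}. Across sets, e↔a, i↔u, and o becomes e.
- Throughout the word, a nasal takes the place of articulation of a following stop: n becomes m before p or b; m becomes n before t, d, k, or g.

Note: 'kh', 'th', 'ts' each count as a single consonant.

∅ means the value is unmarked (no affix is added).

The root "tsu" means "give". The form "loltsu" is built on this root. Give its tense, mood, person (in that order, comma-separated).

present, optative, 2nd person

Segment: lo-l-tsu.
tense: l- → present.
mood: lo- → optative.
person: ∅ → 2nd person.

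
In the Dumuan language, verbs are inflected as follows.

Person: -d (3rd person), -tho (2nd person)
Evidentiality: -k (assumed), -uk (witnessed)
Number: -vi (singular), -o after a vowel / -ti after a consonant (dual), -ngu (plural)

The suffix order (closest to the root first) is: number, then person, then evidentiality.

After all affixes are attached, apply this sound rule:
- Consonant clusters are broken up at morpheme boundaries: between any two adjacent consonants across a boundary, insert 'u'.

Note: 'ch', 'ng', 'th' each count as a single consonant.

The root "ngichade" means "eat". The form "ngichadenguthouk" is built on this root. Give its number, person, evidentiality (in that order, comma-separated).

Segment: ngichade-ngu-tho-uk.
number: -ngu → plural.
person: -tho → 2nd person.
evidentiality: -uk → witnessed.

plural, 2nd person, witnessed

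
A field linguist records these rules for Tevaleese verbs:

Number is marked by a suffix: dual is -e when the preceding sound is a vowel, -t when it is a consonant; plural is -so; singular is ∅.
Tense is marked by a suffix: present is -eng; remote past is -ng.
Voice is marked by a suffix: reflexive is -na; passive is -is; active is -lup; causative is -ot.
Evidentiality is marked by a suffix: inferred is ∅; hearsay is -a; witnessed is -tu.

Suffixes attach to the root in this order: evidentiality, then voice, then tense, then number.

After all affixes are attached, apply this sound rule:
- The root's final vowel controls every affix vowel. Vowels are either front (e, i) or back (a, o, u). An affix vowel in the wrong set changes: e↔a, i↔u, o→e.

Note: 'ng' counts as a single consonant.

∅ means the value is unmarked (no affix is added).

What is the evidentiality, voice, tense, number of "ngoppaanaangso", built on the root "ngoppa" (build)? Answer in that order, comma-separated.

Segment: ngoppa-a-na-eng-so.
evidentiality: -a → hearsay.
voice: -na → reflexive.
tense: -eng → present.
number: -so → plural.

hearsay, reflexive, present, plural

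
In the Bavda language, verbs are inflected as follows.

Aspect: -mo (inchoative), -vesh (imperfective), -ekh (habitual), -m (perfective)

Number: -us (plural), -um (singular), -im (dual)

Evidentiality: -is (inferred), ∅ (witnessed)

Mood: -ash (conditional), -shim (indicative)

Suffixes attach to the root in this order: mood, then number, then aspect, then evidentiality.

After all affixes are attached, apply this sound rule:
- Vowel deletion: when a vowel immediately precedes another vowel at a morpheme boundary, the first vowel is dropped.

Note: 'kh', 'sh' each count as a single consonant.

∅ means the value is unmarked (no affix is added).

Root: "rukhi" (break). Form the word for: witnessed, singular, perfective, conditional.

Attach mood conditional -ash → rukhiash.
Attach number singular -um → rukhiashum.
Attach aspect perfective -m → rukhiashumm.
evidentiality = witnessed: zero marking, form stays rukhiashumm.
Apply vowel deletion: rukhiashumm → rukhashumm.

rukhashumm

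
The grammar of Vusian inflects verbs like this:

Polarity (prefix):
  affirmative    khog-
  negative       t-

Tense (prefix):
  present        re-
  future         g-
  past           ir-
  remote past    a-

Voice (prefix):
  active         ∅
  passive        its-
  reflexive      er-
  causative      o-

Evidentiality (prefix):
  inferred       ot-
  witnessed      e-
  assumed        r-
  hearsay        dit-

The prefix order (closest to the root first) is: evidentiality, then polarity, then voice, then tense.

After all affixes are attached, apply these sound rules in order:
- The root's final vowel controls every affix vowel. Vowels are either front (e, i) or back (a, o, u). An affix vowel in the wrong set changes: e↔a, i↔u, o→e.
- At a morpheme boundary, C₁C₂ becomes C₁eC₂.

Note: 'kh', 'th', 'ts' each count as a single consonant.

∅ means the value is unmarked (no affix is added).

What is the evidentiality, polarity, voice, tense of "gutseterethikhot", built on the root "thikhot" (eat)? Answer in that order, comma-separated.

assumed, negative, passive, future

Segment: g-its-t-r-thikhot.
evidentiality: r- → assumed.
polarity: t- → negative.
voice: its- → passive.
tense: g- → future.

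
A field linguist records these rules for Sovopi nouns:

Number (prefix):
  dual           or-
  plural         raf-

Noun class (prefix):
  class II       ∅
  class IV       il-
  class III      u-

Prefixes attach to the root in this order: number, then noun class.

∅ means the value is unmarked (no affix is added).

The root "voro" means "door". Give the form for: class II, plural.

Attach number plural raf- → rafvoro.
noun class = class II: zero marking, form stays rafvoro.

rafvoro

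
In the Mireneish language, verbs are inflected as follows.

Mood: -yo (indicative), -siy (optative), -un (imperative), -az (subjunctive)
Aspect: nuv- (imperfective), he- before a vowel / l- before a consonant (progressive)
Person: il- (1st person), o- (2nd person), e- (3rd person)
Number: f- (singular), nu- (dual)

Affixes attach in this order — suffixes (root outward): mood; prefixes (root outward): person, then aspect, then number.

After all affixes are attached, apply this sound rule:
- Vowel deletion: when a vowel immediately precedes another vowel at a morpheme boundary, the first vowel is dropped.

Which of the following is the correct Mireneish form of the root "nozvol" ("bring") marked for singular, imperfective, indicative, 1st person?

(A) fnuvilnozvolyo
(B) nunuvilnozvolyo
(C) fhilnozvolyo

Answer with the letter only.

A

Attach person 1st person il- → ilnozvol.
Attach aspect imperfective nuv- → nuvilnozvol.
Attach mood indicative -yo → nuvilnozvolyo.
Attach number singular f- → fnuvilnozvolyo.
Vowel deletion: no change.
So the correct form is fnuvilnozvolyo, option (A).
(B) nunuvilnozvolyo is wrong: it uses dual instead of singular for number.
(C) fhilnozvolyo is wrong: it uses progressive instead of imperfective for aspect.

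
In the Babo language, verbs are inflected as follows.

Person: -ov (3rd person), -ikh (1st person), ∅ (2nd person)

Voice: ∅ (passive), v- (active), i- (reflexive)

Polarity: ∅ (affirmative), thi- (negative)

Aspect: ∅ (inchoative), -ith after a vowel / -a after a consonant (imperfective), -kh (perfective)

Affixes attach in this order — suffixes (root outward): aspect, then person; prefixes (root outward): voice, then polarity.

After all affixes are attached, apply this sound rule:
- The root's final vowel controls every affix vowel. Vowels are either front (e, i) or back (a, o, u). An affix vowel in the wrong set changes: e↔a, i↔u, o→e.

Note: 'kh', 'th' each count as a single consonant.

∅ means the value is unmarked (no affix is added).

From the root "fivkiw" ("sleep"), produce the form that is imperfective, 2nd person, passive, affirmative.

fivkiwe

voice = passive: zero marking, form stays fivkiw.
polarity = affirmative: zero marking, form stays fivkiw.
Attach aspect imperfective -a (after consonant 'w') → fivkiwa.
person = 2nd person: zero marking, form stays fivkiwa.
Apply vowel harmony: fivkiwa → fivkiwe.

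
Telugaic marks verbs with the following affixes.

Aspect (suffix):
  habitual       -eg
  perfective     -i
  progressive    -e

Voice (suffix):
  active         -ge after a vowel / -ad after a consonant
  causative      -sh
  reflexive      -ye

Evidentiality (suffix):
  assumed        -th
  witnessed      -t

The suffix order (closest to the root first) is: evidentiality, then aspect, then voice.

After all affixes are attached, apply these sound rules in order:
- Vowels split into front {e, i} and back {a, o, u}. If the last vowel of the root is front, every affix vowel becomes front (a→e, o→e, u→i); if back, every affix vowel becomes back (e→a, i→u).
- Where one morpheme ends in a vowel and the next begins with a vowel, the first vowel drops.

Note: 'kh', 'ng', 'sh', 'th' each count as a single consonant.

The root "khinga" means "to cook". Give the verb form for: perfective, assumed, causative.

khingathush

Attach evidentiality assumed -th → khingath.
Attach aspect perfective -i → khingathi.
Attach voice causative -sh → khingathish.
Apply vowel harmony: khingathish → khingathush.
Vowel deletion: no change.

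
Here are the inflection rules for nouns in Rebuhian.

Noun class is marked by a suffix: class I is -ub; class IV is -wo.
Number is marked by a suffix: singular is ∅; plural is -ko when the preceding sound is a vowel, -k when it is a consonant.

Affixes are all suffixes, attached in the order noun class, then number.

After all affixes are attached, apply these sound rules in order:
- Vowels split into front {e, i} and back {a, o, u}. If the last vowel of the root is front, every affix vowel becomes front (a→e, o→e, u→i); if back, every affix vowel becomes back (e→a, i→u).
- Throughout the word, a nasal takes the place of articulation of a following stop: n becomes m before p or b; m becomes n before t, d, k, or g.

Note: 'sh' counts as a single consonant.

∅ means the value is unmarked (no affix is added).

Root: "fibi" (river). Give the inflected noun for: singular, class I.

Attach noun class class I -ub → fibiub.
number = singular: zero marking, form stays fibiub.
Apply vowel harmony: fibiub → fibiib.
Nasal assimilation: no change.

fibiib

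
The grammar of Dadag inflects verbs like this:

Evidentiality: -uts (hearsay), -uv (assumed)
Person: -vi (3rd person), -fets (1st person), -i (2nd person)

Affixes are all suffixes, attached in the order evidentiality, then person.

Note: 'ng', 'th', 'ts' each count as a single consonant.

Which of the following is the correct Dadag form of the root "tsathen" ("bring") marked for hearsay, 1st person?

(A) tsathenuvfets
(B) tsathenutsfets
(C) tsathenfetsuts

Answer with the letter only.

Attach evidentiality hearsay -uts → tsathenuts.
Attach person 1st person -fets → tsathenutsfets.
So the correct form is tsathenutsfets, option (B).
(A) tsathenuvfets is wrong: it uses assumed instead of hearsay for evidentiality.
(C) tsathenfetsuts is wrong: it has the affixes in the wrong order.

B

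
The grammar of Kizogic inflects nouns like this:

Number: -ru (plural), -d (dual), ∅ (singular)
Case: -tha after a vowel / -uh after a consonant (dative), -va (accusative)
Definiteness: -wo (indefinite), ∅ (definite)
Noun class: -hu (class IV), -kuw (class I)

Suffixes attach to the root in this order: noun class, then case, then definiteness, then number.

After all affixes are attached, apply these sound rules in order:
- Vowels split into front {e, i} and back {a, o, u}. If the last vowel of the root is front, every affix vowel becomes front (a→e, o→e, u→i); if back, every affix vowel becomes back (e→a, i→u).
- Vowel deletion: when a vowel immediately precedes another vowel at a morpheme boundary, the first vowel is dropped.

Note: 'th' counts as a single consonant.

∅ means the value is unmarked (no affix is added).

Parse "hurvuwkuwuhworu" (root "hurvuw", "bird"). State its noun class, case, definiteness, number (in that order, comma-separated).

Segment: hurvuw-kuw-uh-wo-ru.
noun class: -kuw → class I.
case: -tha/uh → dative.
definiteness: -wo → indefinite.
number: -ru → plural.

class I, dative, indefinite, plural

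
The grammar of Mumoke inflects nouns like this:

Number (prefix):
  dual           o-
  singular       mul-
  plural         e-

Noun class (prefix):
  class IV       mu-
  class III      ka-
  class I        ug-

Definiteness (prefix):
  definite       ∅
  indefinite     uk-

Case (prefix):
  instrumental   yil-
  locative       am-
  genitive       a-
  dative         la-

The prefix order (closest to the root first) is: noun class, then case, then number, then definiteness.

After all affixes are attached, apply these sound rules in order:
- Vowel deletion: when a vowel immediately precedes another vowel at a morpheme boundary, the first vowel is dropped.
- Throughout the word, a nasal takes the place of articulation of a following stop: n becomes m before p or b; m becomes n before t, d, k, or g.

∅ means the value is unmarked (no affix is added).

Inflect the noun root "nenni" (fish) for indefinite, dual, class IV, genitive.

Attach noun class class IV mu- → munenni.
Attach case genitive a- → amunenni.
Attach number dual o- → oamunenni.
Attach definiteness indefinite uk- → ukoamunenni.
Apply vowel deletion: ukoamunenni → ukamunenni.
Nasal assimilation: no change.

ukamunenni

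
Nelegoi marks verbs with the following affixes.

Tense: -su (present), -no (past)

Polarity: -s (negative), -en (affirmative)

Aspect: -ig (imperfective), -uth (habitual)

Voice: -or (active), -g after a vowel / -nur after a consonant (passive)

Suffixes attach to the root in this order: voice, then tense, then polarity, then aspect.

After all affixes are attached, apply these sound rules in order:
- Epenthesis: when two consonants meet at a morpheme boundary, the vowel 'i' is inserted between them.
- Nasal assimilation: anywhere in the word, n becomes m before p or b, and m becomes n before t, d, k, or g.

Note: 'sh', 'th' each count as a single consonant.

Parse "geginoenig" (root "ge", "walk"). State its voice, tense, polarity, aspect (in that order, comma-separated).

Segment: ge-g-no-en-ig.
voice: -g/nur → passive.
tense: -no → past.
polarity: -en → affirmative.
aspect: -ig → imperfective.

passive, past, affirmative, imperfective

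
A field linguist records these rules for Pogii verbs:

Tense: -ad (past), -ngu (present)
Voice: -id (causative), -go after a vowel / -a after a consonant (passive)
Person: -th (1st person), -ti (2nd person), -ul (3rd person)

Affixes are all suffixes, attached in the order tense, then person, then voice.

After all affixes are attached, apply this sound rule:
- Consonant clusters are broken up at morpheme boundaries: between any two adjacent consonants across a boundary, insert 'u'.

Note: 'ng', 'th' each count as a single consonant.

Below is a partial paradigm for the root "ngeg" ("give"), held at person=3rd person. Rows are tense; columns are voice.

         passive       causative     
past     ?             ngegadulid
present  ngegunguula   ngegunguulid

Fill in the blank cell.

Attach tense past -ad → ngegad.
Attach person 3rd person -ul → ngegadul.
Attach voice passive -a (after consonant 'l') → ngegadula.
Epenthesis: no change.

ngegadula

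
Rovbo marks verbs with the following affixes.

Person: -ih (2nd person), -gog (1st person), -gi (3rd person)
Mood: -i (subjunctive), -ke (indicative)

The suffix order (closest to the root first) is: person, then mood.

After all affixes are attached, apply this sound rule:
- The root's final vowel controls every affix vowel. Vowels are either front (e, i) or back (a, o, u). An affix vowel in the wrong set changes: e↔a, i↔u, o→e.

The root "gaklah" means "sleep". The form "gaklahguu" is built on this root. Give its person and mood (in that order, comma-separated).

3rd person, subjunctive

Segment: gaklah-gi-i.
person: -gi → 3rd person.
mood: -i → subjunctive.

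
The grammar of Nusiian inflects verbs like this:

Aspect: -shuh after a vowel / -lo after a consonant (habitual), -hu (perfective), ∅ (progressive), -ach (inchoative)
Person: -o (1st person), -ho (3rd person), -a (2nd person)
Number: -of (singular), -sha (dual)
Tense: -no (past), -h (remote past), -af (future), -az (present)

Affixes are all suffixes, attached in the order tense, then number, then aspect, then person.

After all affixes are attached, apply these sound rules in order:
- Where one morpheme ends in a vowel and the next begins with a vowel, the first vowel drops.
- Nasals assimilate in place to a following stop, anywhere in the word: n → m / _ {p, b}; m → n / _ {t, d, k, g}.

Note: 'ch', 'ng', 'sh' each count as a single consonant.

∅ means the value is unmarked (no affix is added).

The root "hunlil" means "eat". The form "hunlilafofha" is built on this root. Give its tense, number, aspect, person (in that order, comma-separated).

future, singular, perfective, 2nd person

Segment: hunlil-af-of-hu-a.
tense: -af → future.
number: -of → singular.
aspect: -hu → perfective.
person: -a → 2nd person.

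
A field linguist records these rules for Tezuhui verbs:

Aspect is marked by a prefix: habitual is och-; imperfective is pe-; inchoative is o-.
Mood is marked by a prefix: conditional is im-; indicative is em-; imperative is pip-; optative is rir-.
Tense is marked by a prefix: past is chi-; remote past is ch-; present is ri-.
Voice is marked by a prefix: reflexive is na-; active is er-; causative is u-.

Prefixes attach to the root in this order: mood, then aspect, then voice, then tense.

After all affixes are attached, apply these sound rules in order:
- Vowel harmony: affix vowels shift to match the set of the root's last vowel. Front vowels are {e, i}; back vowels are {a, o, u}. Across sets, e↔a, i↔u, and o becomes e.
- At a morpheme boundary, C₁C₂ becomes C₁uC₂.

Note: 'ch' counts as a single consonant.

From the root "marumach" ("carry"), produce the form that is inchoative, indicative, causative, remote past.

chuoamumarumach

Attach mood indicative em- → emmarumach.
Attach aspect inchoative o- → oemmarumach.
Attach voice causative u- → uoemmarumach.
Attach tense remote past ch- → chuoemmarumach.
Apply vowel harmony: chuoemmarumach → chuoammarumach.
Apply epenthesis: chuoammarumach → chuoamumarumach.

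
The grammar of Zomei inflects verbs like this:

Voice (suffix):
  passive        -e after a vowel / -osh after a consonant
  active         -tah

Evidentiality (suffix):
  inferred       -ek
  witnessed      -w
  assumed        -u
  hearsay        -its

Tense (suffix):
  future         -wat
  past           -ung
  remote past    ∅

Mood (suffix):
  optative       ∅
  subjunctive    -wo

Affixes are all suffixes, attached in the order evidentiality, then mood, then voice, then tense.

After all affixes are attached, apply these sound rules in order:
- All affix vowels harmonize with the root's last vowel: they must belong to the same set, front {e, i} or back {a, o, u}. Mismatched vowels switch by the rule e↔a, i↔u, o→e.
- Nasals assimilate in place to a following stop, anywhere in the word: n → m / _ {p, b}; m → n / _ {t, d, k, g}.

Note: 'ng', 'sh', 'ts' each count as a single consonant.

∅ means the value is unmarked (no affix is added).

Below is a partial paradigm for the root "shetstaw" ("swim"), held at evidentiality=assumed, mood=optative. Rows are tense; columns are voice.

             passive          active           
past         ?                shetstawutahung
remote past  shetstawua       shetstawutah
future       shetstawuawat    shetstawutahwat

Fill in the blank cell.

Attach evidentiality assumed -u → shetstawu.
mood = optative: zero marking, form stays shetstawu.
Attach voice passive -e (after vowel 'u') → shetstawue.
Attach tense past -ung → shetstawueung.
Apply vowel harmony: shetstawueung → shetstawuaung.
Nasal assimilation: no change.

shetstawuaung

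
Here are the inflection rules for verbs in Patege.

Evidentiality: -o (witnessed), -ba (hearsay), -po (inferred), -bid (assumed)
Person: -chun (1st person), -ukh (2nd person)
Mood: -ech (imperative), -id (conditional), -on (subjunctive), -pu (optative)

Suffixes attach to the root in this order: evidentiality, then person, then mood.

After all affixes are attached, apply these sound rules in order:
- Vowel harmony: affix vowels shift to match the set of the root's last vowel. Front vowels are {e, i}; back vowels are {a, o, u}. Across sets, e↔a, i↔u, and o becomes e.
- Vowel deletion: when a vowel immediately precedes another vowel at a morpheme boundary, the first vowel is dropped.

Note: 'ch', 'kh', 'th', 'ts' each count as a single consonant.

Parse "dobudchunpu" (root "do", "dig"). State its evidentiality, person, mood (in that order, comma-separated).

assumed, 1st person, optative

Segment: do-bid-chun-pu.
evidentiality: -bid → assumed.
person: -chun → 1st person.
mood: -pu → optative.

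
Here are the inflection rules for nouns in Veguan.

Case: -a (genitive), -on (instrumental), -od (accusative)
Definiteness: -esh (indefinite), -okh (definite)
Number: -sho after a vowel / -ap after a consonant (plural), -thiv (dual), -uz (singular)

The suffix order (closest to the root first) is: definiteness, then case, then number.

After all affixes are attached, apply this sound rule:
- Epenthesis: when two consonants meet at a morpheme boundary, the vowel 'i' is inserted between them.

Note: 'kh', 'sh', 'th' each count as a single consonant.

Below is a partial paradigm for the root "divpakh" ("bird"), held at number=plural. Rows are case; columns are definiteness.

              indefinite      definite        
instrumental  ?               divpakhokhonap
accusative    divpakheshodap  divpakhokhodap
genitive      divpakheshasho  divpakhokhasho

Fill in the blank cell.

Attach definiteness indefinite -esh → divpakhesh.
Attach case instrumental -on → divpakheshon.
Attach number plural -ap (after consonant 'n') → divpakheshonap.
Epenthesis: no change.

divpakheshonap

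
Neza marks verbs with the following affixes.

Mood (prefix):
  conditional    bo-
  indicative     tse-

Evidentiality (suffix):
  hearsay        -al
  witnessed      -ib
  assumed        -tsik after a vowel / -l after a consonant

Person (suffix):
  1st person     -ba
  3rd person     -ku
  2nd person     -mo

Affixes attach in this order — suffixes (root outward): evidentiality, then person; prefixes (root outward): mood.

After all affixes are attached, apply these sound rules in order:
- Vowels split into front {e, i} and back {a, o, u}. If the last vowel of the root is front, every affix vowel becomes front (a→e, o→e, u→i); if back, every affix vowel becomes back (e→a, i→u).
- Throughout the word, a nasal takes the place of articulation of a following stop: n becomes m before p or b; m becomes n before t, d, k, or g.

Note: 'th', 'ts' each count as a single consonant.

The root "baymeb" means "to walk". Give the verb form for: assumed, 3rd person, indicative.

Attach mood indicative tse- → tsebaymeb.
Attach evidentiality assumed -l (after consonant 'b') → tsebaymebl.
Attach person 3rd person -ku → tsebaymeblku.
Apply vowel harmony: tsebaymeblku → tsebaymeblki.
Nasal assimilation: no change.

tsebaymeblki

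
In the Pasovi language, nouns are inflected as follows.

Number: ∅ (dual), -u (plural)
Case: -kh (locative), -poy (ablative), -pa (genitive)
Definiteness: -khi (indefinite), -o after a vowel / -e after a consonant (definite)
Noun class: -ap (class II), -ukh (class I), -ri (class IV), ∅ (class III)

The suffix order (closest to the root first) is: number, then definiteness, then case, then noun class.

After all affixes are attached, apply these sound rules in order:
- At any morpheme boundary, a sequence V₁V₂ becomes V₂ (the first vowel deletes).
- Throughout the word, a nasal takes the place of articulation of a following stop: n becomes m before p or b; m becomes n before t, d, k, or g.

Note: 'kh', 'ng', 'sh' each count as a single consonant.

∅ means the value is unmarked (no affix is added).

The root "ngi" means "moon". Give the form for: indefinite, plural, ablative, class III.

Attach number plural -u → ngiu.
Attach definiteness indefinite -khi → ngiukhi.
Attach case ablative -poy → ngiukhipoy.
noun class = class III: zero marking, form stays ngiukhipoy.
Apply vowel deletion: ngiukhipoy → ngukhipoy.
Nasal assimilation: no change.

ngukhipoy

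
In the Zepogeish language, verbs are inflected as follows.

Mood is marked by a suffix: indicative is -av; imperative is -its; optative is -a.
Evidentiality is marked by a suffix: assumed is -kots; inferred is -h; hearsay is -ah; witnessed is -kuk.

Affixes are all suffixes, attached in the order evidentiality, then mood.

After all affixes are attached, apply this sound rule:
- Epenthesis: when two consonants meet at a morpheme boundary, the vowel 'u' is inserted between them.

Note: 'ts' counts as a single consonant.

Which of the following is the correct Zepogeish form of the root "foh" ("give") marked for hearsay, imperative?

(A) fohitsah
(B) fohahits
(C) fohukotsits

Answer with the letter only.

B

Attach evidentiality hearsay -ah → fohah.
Attach mood imperative -its → fohahits.
Epenthesis: no change.
So the correct form is fohahits, option (B).
(A) fohitsah is wrong: it has the affixes in the wrong order.
(C) fohukotsits is wrong: it uses assumed instead of hearsay for evidentiality.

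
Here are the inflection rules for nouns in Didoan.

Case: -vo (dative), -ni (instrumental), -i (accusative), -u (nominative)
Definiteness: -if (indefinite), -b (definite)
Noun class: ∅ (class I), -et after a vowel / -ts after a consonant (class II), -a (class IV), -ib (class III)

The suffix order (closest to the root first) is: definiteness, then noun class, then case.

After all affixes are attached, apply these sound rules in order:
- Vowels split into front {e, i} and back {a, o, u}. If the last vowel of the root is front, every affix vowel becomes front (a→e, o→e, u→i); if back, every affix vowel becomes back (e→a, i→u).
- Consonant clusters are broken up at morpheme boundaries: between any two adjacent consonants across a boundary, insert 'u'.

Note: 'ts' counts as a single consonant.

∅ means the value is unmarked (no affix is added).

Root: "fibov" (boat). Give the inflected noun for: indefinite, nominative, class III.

fibovufubu

Attach definiteness indefinite -if → fibovif.
Attach noun class class III -ib → fibovifib.
Attach case nominative -u → fibovifibu.
Apply vowel harmony: fibovifibu → fibovufubu.
Epenthesis: no change.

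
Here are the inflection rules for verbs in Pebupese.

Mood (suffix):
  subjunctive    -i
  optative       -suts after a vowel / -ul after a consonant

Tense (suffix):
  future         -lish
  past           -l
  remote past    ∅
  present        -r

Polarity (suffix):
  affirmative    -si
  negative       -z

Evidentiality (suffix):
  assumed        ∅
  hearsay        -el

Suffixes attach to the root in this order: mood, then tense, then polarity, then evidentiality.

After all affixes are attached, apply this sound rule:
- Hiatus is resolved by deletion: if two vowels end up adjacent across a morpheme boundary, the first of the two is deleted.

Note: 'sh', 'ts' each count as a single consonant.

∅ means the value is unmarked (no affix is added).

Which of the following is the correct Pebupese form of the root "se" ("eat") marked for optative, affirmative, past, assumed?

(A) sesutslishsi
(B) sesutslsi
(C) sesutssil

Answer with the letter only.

Attach mood optative -suts (after vowel 'e') → sesuts.
Attach tense past -l → sesutsl.
Attach polarity affirmative -si → sesutslsi.
evidentiality = assumed: zero marking, form stays sesutslsi.
Vowel deletion: no change.
So the correct form is sesutslsi, option (B).
(C) sesutssil is wrong: it has the affixes in the wrong order.
(A) sesutslishsi is wrong: it uses future instead of past for tense.

B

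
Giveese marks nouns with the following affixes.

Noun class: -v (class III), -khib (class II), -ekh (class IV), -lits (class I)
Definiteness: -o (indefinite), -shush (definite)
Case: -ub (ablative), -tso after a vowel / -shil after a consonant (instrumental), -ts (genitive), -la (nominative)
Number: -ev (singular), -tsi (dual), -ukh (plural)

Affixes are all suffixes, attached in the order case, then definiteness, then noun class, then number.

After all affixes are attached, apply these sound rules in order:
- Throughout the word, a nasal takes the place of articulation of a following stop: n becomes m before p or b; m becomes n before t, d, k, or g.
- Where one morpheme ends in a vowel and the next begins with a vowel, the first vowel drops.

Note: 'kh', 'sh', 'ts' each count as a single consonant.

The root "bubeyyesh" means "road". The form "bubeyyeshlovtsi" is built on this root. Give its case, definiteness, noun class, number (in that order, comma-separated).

Segment: bubeyyesh-la-o-v-tsi.
case: -la → nominative.
definiteness: -o → indefinite.
noun class: -v → class III.
number: -tsi → dual.

nominative, indefinite, class III, dual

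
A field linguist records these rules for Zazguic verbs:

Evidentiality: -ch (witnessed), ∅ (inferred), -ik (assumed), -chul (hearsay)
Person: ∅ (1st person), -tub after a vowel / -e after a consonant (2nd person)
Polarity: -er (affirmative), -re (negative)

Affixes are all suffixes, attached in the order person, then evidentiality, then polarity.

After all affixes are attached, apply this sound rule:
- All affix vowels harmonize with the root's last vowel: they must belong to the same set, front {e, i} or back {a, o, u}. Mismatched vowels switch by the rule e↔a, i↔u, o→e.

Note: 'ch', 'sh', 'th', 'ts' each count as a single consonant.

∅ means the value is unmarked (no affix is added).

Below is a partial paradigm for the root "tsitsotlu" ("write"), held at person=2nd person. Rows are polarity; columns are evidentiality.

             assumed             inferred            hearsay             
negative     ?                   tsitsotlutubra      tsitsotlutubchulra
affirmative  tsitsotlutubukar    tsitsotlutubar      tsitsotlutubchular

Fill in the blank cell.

Attach person 2nd person -tub (after vowel 'u') → tsitsotlutub.
Attach evidentiality assumed -ik → tsitsotlutubik.
Attach polarity negative -re → tsitsotlutubikre.
Apply vowel harmony: tsitsotlutubikre → tsitsotlutubukra.

tsitsotlutubukra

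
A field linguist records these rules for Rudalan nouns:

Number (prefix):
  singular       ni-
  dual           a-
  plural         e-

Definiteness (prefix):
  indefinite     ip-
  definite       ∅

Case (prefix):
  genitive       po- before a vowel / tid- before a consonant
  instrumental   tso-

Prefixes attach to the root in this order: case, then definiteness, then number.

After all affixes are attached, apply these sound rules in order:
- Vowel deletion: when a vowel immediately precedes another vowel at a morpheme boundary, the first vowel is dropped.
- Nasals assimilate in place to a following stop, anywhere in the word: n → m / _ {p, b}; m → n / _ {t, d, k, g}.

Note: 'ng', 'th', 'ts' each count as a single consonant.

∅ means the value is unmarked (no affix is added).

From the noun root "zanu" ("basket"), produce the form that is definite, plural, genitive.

etidzanu

Attach case genitive tid- (before consonant 'z') → tidzanu.
definiteness = definite: zero marking, form stays tidzanu.
Attach number plural e- → etidzanu.
Vowel deletion: no change.
Nasal assimilation: no change.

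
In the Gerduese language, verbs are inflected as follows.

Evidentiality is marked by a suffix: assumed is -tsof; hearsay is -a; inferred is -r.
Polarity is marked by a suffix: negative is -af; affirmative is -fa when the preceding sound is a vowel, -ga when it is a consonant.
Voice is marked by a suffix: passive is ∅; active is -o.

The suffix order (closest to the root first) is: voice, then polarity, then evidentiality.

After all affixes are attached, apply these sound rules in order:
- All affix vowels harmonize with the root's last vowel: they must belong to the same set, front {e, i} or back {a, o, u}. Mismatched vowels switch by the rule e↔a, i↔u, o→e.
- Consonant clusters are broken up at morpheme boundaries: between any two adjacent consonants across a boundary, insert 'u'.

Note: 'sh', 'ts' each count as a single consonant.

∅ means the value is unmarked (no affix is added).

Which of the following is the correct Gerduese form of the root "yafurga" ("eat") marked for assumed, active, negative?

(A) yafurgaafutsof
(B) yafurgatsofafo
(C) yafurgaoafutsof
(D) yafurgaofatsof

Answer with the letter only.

Attach voice active -o → yafurgao.
Attach polarity negative -af → yafurgaoaf.
Attach evidentiality assumed -tsof → yafurgaoaftsof.
Vowel harmony: no change.
Apply epenthesis: yafurgaoaftsof → yafurgaoafutsof.
So the correct form is yafurgaoafutsof, option (C).
(A) yafurgaafutsof is wrong: it uses passive instead of active for voice.
(D) yafurgaofatsof is wrong: it uses affirmative instead of negative for polarity.
(B) yafurgatsofafo is wrong: it has the affixes in the wrong order.

C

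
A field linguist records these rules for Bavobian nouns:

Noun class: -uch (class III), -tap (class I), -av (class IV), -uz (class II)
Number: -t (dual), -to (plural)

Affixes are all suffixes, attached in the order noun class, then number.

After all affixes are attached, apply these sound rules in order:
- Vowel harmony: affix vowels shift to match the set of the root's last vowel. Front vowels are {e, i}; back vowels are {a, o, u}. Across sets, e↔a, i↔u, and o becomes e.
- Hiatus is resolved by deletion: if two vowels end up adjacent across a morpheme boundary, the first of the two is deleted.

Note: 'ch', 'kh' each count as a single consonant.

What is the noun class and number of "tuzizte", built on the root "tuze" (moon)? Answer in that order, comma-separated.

Segment: tuze-uz-to.
noun class: -uz → class II.
number: -to → plural.

class II, plural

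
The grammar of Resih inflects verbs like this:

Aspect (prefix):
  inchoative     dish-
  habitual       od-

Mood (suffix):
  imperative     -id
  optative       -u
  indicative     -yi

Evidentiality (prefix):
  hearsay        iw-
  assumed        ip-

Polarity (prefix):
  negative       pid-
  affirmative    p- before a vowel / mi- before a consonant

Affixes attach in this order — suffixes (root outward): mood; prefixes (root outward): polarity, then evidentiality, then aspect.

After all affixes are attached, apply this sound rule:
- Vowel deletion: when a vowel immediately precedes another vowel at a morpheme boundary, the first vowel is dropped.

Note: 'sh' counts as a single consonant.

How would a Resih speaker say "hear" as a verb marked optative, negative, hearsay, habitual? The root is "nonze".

Attach polarity negative pid- → pidnonze.
Attach evidentiality hearsay iw- → iwpidnonze.
Attach mood optative -u → iwpidnonzeu.
Attach aspect habitual od- → odiwpidnonzeu.
Apply vowel deletion: odiwpidnonzeu → odiwpidnonzu.

odiwpidnonzu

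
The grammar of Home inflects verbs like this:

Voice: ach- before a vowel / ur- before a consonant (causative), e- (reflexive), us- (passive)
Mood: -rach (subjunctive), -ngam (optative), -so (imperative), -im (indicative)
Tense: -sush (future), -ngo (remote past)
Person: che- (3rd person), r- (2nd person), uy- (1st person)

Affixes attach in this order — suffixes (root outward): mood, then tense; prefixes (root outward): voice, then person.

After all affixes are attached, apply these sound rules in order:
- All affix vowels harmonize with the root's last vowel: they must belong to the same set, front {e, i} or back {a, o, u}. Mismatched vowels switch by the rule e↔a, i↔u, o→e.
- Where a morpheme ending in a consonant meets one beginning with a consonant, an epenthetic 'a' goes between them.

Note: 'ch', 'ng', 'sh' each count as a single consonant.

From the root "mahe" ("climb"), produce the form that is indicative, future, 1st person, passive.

Attach voice passive us- → usmahe.
Attach mood indicative -im → usmaheim.
Attach person 1st person uy- → uyusmaheim.
Attach tense future -sush → uyusmaheimsush.
Apply vowel harmony: uyusmaheimsush → iyismaheimsish.
Apply epenthesis: iyismaheimsish → iyisamaheimasish.

iyisamaheimasish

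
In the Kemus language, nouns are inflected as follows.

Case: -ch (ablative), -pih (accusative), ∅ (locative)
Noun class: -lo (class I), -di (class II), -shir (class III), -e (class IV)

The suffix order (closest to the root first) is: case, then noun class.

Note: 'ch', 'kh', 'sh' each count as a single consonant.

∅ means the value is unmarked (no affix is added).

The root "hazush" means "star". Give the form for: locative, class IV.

case = locative: zero marking, form stays hazush.
Attach noun class class IV -e → hazushe.

hazushe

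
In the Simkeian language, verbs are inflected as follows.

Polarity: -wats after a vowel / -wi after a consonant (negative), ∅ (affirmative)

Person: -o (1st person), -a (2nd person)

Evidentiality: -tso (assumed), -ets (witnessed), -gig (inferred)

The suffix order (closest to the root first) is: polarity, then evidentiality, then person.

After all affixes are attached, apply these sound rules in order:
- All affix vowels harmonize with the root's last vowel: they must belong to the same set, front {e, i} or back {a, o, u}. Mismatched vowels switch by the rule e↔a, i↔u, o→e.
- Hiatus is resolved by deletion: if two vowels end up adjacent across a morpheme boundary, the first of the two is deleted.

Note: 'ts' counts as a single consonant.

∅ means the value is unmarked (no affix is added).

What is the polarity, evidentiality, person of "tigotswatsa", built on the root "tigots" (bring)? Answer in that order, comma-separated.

Segment: tigots-wi-ets-a.
polarity: -wats/wi → negative.
evidentiality: -ets → witnessed.
person: -a → 2nd person.

negative, witnessed, 2nd person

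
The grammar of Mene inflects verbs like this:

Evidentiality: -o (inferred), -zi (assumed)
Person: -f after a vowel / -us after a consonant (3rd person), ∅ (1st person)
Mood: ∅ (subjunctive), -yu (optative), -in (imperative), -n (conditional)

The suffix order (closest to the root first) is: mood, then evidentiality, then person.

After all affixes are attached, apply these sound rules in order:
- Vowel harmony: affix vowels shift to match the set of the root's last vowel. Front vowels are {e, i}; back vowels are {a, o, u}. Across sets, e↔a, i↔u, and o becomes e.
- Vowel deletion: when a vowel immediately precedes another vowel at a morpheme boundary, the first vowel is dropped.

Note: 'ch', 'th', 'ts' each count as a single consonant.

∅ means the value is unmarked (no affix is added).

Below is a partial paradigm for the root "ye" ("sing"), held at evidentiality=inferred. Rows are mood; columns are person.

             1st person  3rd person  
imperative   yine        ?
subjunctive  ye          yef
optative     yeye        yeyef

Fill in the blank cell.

yinef

Attach mood imperative -in → yein.
Attach evidentiality inferred -o → yeino.
Attach person 3rd person -f (after vowel 'o') → yeinof.
Apply vowel harmony: yeinof → yeinef.
Apply vowel deletion: yeinef → yinef.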